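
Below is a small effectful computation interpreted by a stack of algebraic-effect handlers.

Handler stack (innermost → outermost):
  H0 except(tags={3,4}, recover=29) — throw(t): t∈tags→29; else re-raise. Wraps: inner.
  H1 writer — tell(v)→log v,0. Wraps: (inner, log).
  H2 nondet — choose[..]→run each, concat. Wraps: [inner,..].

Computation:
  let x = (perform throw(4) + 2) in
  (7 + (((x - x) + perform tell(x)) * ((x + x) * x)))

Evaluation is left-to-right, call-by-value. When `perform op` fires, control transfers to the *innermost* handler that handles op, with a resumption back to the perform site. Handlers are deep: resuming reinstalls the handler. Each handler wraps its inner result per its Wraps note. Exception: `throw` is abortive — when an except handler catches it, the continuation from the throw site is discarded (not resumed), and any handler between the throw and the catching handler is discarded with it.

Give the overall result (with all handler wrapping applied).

Answer: [(29, ())]

Step-by-step:
throw(4) @ H0 caught ⇒ 29
H1 returns (29, ())
H2 returns [(29, ())]
= [(29, ())]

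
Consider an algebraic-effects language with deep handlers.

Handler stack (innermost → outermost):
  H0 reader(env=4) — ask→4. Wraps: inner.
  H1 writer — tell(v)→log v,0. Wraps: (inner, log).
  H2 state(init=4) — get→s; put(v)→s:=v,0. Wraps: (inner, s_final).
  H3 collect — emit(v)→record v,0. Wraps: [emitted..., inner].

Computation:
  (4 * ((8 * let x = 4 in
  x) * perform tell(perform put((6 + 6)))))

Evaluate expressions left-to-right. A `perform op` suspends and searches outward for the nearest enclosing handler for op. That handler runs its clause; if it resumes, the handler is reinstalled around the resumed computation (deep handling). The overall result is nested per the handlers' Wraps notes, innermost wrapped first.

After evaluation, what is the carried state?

Step-by-step:
put(12) @ H2 ⇒ s:=12
tell(0) @ H1 ⇒ log+=0
H0 returns 0
H1 returns (0, (0))
H2 returns ((0, (0)), 12)
H3 returns [((0, (0)), 12)]
= [((0, (0)), 12)]

Answer: 12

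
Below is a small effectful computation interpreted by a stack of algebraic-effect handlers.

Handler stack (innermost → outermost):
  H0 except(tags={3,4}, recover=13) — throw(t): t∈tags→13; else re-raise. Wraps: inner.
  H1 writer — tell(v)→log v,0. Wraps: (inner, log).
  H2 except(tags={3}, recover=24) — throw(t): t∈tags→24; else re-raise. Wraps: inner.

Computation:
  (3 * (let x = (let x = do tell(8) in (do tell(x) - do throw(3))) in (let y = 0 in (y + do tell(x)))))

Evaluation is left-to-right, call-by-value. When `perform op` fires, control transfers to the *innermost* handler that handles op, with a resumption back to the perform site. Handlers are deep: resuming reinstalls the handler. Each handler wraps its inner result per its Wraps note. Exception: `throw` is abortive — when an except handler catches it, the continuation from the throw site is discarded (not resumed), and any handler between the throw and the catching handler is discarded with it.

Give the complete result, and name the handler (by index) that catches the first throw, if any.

Working:
tell(8) @ H1 ⇒ log+=8
tell(0) @ H1 ⇒ log+=0
throw(3) @ H0 caught ⇒ 13
H1 returns (13, (8, 0))
H2 returns (13, (8, 0))
= (13, (8, 0))

Answer: (13, (8, 0)) ; first throw caught by: H0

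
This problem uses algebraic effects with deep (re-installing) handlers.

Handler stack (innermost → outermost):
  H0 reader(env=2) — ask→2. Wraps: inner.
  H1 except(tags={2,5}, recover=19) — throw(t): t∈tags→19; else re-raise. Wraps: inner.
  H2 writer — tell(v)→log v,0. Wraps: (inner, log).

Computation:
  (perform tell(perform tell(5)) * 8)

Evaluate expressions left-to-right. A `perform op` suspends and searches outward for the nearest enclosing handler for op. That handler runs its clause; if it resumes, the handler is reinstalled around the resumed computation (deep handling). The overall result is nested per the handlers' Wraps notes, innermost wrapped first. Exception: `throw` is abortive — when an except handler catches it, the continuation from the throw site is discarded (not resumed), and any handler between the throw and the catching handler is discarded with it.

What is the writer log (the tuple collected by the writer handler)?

Answer: (5, 0)

Evaluation trace:
tell(5) @ H2 ⇒ log+=5
tell(0) @ H2 ⇒ log+=0
H0 returns 0
H1 returns 0
H2 returns (0, (5, 0))
= (0, (5, 0))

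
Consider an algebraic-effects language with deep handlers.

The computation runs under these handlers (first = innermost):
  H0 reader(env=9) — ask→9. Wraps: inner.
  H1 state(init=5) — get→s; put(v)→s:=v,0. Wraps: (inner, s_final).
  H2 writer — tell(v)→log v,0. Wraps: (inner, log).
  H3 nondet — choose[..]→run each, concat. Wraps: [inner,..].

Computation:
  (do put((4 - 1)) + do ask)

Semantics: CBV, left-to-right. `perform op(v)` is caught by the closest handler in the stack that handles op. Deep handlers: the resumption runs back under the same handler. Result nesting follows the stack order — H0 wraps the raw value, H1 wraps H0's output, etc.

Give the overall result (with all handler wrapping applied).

Answer: [((9, 3), ())]

Working:
put(3) @ H1 ⇒ s:=3
ask @ H0 ⇒ 9
H0 returns 9
H1 returns (9, 3)
H2 returns ((9, 3), ())
H3 returns [((9, 3), ())]
= [((9, 3), ())]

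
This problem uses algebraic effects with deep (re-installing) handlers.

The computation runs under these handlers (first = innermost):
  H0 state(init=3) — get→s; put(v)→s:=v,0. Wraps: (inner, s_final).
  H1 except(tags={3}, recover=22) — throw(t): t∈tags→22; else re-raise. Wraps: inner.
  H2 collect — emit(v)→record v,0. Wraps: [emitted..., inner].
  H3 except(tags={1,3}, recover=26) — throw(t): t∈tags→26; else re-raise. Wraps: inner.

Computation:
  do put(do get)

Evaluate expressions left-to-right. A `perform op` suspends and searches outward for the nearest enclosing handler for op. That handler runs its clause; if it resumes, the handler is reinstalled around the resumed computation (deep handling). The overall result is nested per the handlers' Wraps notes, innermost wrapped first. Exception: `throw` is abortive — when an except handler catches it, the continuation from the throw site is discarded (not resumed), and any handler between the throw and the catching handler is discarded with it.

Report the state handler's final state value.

Answer: 3

Evaluation trace:
get @ H0 ⇒ 3
put(3) @ H0 ⇒ s:=3
H0 returns (0, 3)
H1 returns (0, 3)
H2 returns [(0, 3)]
H3 returns [(0, 3)]
= [(0, 3)]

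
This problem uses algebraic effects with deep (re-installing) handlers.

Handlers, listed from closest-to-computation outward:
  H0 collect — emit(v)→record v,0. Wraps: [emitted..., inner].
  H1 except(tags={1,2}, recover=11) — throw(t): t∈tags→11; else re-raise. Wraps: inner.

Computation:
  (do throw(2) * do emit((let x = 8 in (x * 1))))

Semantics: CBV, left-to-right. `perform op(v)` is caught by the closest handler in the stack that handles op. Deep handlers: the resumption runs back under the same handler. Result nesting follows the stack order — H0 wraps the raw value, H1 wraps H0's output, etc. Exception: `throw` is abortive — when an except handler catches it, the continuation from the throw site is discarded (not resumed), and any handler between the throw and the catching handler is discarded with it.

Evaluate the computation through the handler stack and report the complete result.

Evaluation trace:
throw(2) @ H1 caught ⇒ 11
= 11

Answer: 11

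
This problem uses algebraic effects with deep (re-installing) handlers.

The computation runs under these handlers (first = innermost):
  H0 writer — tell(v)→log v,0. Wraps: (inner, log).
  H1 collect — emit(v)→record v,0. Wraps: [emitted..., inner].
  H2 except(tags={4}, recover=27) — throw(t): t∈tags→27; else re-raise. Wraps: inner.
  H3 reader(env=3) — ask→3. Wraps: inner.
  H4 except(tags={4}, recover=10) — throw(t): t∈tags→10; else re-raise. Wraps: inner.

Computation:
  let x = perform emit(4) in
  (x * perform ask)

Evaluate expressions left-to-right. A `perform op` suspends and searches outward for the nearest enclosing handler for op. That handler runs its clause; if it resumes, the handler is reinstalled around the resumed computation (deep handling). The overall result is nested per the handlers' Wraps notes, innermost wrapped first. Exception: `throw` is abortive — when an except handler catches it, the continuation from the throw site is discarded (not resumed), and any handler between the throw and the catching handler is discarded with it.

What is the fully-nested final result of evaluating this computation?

Step-by-step:
emit(4) @ H1 ⇒ out+=4
ask @ H3 ⇒ 3
H0 returns (0, ())
H1 returns [4, (0, ())]
H2 returns [4, (0, ())]
H3 returns [4, (0, ())]
H4 returns [4, (0, ())]
= [4, (0, ())]

Answer: [4, (0, ())]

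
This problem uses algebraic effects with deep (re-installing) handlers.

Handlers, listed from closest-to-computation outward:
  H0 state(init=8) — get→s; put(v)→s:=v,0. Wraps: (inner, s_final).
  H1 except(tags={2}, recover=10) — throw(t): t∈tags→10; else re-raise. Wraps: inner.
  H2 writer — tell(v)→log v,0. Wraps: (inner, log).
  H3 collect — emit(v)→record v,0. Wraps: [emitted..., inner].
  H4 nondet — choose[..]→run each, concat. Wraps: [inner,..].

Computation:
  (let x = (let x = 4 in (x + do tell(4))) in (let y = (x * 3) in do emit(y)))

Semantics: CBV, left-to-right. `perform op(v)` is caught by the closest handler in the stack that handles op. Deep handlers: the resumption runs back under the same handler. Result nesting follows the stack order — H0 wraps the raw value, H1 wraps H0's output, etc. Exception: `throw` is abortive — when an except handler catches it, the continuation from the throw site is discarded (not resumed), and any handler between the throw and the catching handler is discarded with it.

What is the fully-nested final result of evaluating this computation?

Working:
tell(4) @ H2 ⇒ log+=4
emit(12) @ H3 ⇒ out+=12
H0 returns (0, 8)
H1 returns (0, 8)
H2 returns ((0, 8), (4))
H3 returns [12, ((0, 8), (4))]
H4 returns [[12, ((0, 8), (4))]]
= [[12, ((0, 8), (4))]]

Answer: [[12, ((0, 8), (4))]]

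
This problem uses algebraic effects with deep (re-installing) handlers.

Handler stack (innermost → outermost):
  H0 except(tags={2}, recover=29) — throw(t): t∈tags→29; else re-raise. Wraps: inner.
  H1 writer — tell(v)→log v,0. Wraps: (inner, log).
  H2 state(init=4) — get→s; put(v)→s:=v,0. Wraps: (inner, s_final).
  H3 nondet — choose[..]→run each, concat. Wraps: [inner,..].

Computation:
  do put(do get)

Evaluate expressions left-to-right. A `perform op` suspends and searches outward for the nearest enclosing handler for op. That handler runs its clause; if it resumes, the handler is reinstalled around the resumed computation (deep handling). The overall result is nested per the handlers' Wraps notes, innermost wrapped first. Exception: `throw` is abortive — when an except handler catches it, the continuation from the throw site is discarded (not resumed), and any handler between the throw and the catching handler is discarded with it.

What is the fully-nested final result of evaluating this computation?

Answer: [((0, ()), 4)]

Step-by-step:
get @ H2 ⇒ 4
put(4) @ H2 ⇒ s:=4
H0 returns 0
H1 returns (0, ())
H2 returns ((0, ()), 4)
H3 returns [((0, ()), 4)]
= [((0, ()), 4)]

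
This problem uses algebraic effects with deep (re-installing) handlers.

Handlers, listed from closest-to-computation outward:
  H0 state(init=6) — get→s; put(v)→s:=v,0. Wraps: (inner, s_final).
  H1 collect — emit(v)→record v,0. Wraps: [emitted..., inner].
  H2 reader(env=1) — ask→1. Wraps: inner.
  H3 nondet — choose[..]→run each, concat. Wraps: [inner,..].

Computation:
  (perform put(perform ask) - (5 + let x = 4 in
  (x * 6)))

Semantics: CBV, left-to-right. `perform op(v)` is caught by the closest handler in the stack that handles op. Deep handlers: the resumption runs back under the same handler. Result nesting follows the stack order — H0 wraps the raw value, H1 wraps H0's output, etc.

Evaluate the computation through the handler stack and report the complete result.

Answer: [[(-29, 1)]]

Step-by-step:
ask @ H2 ⇒ 1
put(1) @ H0 ⇒ s:=1
H0 returns (-29, 1)
H1 returns [(-29, 1)]
H2 returns [(-29, 1)]
H3 returns [[(-29, 1)]]
= [[(-29, 1)]]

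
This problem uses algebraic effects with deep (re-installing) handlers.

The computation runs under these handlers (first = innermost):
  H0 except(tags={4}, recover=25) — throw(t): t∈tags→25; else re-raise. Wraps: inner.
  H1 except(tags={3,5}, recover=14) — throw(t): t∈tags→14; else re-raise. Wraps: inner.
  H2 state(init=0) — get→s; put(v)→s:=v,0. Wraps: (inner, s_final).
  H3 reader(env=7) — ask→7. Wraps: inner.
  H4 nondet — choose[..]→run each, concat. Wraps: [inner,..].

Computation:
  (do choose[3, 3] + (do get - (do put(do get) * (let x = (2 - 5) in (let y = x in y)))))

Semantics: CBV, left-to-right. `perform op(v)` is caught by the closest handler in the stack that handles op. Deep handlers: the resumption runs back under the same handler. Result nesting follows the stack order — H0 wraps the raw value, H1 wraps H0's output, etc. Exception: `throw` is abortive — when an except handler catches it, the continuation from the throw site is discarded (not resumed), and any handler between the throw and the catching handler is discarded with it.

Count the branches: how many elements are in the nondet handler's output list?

Evaluation trace:
choose[3, 3] @ H4
  branch[0] choose=3:
    get @ H2 ⇒ 0
    get @ H2 ⇒ 0
    put(0) @ H2 ⇒ s:=0
    H0 returns 3
    H1 returns 3
    H2 returns (3, 0)
    H3 returns (3, 0)
    H4 returns [(3, 0)]
  branch[1] choose=3:
    get @ H2 ⇒ 0
    get @ H2 ⇒ 0
    put(0) @ H2 ⇒ s:=0
    H0 returns 3
    H1 returns 3
    H2 returns (3, 0)
    H3 returns (3, 0)
    H4 returns [(3, 0)]
= [(3, 0), (3, 0)]

Answer: 2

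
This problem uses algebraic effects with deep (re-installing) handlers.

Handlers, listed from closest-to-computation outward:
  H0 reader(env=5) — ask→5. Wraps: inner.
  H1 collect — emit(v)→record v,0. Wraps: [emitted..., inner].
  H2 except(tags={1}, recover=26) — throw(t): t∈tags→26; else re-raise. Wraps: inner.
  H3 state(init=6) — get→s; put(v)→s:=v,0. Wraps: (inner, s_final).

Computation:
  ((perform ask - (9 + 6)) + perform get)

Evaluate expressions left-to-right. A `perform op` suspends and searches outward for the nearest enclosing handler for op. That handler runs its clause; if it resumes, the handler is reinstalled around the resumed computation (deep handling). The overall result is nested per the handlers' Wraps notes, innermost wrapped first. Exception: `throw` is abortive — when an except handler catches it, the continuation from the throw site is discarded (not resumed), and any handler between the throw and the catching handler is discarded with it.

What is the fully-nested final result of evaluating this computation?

Evaluation trace:
ask @ H0 ⇒ 5
get @ H3 ⇒ 6
H0 returns -4
H1 returns [-4]
H2 returns [-4]
H3 returns ([-4], 6)
= ([-4], 6)

Answer: ([-4], 6)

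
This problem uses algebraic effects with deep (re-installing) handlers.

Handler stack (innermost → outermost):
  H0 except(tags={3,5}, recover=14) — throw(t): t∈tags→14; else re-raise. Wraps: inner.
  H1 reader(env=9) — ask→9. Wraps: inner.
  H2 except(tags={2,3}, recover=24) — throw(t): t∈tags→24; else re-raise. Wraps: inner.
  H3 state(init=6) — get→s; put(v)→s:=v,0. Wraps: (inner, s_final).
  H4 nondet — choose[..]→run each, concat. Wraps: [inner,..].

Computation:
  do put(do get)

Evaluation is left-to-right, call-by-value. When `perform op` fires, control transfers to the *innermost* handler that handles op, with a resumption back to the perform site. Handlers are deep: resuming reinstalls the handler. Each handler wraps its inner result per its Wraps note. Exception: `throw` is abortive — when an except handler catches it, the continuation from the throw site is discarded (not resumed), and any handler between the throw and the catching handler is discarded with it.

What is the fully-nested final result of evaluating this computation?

Working:
get @ H3 ⇒ 6
put(6) @ H3 ⇒ s:=6
H0 returns 0
H1 returns 0
H2 returns 0
H3 returns (0, 6)
H4 returns [(0, 6)]
= [(0, 6)]

Answer: [(0, 6)]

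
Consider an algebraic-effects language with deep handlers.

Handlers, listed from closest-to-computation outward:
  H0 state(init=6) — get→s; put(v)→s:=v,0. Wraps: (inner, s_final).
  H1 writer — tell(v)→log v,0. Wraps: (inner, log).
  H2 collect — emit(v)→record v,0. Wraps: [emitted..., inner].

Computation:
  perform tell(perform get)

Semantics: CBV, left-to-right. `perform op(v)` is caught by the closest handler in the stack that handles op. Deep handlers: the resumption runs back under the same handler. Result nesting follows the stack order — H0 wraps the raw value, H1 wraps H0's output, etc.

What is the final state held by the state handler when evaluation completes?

Evaluation trace:
get @ H0 ⇒ 6
tell(6) @ H1 ⇒ log+=6
H0 returns (0, 6)
H1 returns ((0, 6), (6))
H2 returns [((0, 6), (6))]
= [((0, 6), (6))]

Answer: 6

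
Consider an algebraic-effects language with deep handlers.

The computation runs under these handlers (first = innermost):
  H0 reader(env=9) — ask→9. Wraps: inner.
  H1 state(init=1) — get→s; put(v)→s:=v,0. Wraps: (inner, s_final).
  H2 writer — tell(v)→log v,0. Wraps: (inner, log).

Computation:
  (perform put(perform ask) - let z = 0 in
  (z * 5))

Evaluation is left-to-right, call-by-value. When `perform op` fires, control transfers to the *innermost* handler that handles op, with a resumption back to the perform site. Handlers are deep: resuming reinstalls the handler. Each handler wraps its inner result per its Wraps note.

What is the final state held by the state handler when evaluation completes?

Answer: 9

Working:
ask @ H0 ⇒ 9
put(9) @ H1 ⇒ s:=9
H0 returns 0
H1 returns (0, 9)
H2 returns ((0, 9), ())
= ((0, 9), ())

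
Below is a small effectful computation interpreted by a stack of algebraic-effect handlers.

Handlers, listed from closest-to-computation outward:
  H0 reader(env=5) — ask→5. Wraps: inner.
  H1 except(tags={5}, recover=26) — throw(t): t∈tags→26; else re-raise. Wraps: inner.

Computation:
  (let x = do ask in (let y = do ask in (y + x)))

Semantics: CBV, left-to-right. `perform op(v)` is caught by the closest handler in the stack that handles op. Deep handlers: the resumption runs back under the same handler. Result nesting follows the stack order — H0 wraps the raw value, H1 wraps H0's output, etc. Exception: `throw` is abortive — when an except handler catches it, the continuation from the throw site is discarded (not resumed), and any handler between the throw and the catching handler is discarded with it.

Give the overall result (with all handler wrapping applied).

Answer: 10

Step-by-step:
ask @ H0 ⇒ 5
ask @ H0 ⇒ 5
H0 returns 10
H1 returns 10
= 10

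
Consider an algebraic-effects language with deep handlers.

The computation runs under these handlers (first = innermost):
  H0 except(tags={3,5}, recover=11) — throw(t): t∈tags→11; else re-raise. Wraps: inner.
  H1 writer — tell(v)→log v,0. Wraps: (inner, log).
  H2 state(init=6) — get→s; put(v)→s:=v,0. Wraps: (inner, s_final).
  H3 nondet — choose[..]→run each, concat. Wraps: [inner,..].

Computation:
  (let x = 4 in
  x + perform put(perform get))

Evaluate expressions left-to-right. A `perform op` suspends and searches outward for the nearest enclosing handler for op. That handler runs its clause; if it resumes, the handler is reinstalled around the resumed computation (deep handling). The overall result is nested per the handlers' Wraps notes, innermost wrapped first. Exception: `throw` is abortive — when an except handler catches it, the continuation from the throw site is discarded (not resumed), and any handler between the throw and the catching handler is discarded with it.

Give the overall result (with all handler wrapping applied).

Answer: [((4, ()), 6)]

Evaluation trace:
get @ H2 ⇒ 6
put(6) @ H2 ⇒ s:=6
H0 returns 4
H1 returns (4, ())
H2 returns ((4, ()), 6)
H3 returns [((4, ()), 6)]
= [((4, ()), 6)]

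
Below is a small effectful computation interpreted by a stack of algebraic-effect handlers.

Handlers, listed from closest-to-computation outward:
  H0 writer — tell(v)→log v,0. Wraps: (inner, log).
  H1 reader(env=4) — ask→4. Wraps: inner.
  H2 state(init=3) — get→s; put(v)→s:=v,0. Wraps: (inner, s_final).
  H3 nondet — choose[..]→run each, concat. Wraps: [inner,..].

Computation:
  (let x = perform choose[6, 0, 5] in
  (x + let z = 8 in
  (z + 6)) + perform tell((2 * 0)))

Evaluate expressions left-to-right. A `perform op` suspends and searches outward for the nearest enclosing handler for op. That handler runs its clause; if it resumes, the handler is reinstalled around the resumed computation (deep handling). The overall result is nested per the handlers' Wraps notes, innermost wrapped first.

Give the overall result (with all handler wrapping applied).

Answer: [((20, (0)), 3), ((14, (0)), 3), ((19, (0)), 3)]

Step-by-step:
choose[6, 0, 5] @ H3
  branch[0] choose=6:
    tell(0) @ H0 ⇒ log+=0
    H0 returns (20, (0))
    H1 returns (20, (0))
    H2 returns ((20, (0)), 3)
    H3 returns [((20, (0)), 3)]
  branch[1] choose=0:
    tell(0) @ H0 ⇒ log+=0
    H0 returns (14, (0))
    H1 returns (14, (0))
    H2 returns ((14, (0)), 3)
    H3 returns [((14, (0)), 3)]
  branch[2] choose=5:
    tell(0) @ H0 ⇒ log+=0
    H0 returns (19, (0))
    H1 returns (19, (0))
    H2 returns ((19, (0)), 3)
    H3 returns [((19, (0)), 3)]
= [((20, (0)), 3), ((14, (0)), 3), ((19, (0)), 3)]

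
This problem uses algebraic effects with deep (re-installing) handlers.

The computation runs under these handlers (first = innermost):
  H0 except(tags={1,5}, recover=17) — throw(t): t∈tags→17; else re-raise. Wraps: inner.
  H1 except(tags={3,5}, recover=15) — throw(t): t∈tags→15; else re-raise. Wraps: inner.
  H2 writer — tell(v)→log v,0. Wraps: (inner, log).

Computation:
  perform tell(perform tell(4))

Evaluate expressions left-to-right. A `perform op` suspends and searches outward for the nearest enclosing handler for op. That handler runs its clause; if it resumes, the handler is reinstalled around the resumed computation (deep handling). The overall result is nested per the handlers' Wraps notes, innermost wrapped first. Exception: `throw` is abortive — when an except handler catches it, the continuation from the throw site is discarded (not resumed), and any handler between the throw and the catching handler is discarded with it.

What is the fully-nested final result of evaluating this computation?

Answer: (0, (4, 0))

Step-by-step:
tell(4) @ H2 ⇒ log+=4
tell(0) @ H2 ⇒ log+=0
H0 returns 0
H1 returns 0
H2 returns (0, (4, 0))
= (0, (4, 0))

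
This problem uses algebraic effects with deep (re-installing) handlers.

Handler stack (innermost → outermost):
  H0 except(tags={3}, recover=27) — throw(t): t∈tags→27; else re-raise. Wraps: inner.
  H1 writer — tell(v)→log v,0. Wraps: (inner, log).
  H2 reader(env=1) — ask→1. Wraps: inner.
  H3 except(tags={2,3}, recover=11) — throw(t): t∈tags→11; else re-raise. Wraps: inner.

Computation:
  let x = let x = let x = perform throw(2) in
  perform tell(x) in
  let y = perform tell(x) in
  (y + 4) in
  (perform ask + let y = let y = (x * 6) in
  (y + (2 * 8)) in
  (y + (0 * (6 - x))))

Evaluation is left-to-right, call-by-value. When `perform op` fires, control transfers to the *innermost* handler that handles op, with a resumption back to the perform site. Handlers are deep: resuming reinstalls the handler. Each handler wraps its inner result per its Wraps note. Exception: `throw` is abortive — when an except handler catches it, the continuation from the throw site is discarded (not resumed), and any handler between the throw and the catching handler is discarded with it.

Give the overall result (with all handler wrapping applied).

Step-by-step:
throw(2) @ H0 re-raised
throw(2) @ H3 caught ⇒ 11
= 11

Answer: 11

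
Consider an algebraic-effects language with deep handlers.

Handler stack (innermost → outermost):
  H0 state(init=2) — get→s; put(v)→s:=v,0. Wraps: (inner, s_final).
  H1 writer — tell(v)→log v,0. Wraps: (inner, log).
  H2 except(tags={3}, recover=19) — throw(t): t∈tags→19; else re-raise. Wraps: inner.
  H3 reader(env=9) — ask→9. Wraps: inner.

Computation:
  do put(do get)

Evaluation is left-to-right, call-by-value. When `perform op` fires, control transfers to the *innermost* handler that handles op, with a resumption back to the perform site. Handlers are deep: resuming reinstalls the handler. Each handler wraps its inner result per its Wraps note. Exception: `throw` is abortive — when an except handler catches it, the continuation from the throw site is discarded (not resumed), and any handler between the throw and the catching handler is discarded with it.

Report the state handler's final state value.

Answer: 2

Evaluation trace:
get @ H0 ⇒ 2
put(2) @ H0 ⇒ s:=2
H0 returns (0, 2)
H1 returns ((0, 2), ())
H2 returns ((0, 2), ())
H3 returns ((0, 2), ())
= ((0, 2), ())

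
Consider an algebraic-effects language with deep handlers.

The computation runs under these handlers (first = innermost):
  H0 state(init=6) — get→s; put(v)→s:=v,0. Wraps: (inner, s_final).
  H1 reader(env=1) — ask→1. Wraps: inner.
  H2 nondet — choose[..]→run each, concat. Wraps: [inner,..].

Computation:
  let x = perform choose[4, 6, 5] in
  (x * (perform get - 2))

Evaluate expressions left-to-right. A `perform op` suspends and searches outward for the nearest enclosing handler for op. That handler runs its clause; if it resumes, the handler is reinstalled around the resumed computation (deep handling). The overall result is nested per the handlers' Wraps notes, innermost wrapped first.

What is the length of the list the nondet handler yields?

Answer: 3

Evaluation trace:
choose[4, 6, 5] @ H2
  branch[0] choose=4:
    get @ H0 ⇒ 6
    H0 returns (16, 6)
    H1 returns (16, 6)
    H2 returns [(16, 6)]
  branch[1] choose=6:
    get @ H0 ⇒ 6
    H0 returns (24, 6)
    H1 returns (24, 6)
    H2 returns [(24, 6)]
  branch[2] choose=5:
    get @ H0 ⇒ 6
    H0 returns (20, 6)
    H1 returns (20, 6)
    H2 returns [(20, 6)]
= [(16, 6), (24, 6), (20, 6)]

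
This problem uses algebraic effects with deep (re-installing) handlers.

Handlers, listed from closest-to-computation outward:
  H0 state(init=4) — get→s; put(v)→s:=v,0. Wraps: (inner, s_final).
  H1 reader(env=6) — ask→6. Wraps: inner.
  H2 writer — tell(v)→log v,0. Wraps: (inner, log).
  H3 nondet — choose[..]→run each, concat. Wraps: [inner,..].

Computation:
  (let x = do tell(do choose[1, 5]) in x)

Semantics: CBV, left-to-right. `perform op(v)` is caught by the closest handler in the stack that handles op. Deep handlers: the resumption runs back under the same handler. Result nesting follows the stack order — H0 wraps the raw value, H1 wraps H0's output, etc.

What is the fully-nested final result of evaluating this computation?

Answer: [((0, 4), (1)), ((0, 4), (5))]

Working:
choose[1, 5] @ H3
  branch[0] choose=1:
    tell(1) @ H2 ⇒ log+=1
    H0 returns (0, 4)
    H1 returns (0, 4)
    H2 returns ((0, 4), (1))
    H3 returns [((0, 4), (1))]
  branch[1] choose=5:
    tell(5) @ H2 ⇒ log+=5
    H0 returns (0, 4)
    H1 returns (0, 4)
    H2 returns ((0, 4), (5))
    H3 returns [((0, 4), (5))]
= [((0, 4), (1)), ((0, 4), (5))]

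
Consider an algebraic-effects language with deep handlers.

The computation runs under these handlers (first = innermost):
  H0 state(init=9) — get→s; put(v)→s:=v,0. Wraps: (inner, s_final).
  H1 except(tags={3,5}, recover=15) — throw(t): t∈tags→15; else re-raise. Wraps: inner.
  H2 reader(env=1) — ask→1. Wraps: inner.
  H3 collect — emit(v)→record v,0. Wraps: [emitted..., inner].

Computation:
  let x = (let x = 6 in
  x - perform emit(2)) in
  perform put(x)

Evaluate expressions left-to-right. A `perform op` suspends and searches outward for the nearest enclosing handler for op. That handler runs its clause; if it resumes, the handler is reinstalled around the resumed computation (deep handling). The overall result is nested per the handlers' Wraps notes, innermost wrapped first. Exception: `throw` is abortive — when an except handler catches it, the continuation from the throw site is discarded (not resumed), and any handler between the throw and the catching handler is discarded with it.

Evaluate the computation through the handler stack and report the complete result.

Working:
emit(2) @ H3 ⇒ out+=2
put(6) @ H0 ⇒ s:=6
H0 returns (0, 6)
H1 returns (0, 6)
H2 returns (0, 6)
H3 returns [2, (0, 6)]
= [2, (0, 6)]

Answer: [2, (0, 6)]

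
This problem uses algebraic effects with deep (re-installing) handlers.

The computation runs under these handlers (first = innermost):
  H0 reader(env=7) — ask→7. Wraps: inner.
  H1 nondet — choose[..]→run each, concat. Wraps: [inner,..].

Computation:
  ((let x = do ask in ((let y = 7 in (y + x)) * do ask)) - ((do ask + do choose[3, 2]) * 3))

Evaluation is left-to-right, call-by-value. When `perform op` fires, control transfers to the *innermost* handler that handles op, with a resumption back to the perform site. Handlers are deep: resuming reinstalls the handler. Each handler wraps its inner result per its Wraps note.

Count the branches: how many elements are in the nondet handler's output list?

Answer: 2

Step-by-step:
ask @ H0 ⇒ 7
ask @ H0 ⇒ 7
ask @ H0 ⇒ 7
choose[3, 2] @ H1
  branch[0] choose=3:
    H0 returns 68
    H1 returns [68]
  branch[1] choose=2:
    H0 returns 71
    H1 returns [71]
= [68, 71]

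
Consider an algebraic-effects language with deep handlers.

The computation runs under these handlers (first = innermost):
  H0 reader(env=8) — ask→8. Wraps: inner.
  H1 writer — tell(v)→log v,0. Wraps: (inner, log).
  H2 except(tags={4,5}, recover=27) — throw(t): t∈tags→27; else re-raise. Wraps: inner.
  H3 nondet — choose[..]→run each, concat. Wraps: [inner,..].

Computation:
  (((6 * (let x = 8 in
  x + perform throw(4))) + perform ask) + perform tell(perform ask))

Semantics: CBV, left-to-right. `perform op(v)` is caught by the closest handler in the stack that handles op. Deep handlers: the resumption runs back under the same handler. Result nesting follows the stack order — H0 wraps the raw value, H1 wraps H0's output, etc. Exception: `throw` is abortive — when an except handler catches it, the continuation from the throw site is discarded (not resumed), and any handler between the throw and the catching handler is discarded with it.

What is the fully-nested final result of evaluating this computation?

Working:
throw(4) @ H2 caught ⇒ 27
H3 returns [27]
= [27]

Answer: [27]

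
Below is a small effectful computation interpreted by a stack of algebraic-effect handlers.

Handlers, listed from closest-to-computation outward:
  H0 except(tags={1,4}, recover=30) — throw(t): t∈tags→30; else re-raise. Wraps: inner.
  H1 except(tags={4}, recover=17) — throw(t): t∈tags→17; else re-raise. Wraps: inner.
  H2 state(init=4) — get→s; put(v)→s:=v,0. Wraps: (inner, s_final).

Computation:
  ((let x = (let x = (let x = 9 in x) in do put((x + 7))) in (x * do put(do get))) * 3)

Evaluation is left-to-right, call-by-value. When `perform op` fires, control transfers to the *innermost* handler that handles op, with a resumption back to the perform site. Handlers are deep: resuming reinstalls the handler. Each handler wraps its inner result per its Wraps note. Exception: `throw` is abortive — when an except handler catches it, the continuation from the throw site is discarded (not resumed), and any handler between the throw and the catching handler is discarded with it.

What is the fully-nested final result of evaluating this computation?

Working:
put(16) @ H2 ⇒ s:=16
get @ H2 ⇒ 16
put(16) @ H2 ⇒ s:=16
H0 returns 0
H1 returns 0
H2 returns (0, 16)
= (0, 16)

Answer: (0, 16)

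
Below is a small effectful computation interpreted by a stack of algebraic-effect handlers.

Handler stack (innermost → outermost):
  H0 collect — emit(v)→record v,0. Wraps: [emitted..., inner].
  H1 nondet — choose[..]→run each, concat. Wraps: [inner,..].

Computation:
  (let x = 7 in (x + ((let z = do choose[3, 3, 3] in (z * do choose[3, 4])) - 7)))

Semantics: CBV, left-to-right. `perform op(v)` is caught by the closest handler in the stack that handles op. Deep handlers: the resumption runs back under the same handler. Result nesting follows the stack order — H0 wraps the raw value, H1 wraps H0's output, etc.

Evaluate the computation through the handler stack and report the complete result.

Evaluation trace:
choose[3, 3, 3] @ H1
  branch[0] choose=3:
    choose[3, 4] @ H1
      branch[0] choose=3:
        H0 returns [9]
        H1 returns [[9]]
      branch[1] choose=4:
        H0 returns [12]
        H1 returns [[12]]
  branch[1] choose=3:
    choose[3, 4] @ H1
      branch[0] choose=3:
        H0 returns [9]
        H1 returns [[9]]
      branch[1] choose=4:
        H0 returns [12]
        H1 returns [[12]]
  branch[2] choose=3:
    choose[3, 4] @ H1
      branch[0] choose=3:
        H0 returns [9]
        H1 returns [[9]]
      branch[1] choose=4:
        H0 returns [12]
        H1 returns [[12]]
= [[9], [12], [9], [12], [9], [12]]

Answer: [[9], [12], [9], [12], [9], [12]]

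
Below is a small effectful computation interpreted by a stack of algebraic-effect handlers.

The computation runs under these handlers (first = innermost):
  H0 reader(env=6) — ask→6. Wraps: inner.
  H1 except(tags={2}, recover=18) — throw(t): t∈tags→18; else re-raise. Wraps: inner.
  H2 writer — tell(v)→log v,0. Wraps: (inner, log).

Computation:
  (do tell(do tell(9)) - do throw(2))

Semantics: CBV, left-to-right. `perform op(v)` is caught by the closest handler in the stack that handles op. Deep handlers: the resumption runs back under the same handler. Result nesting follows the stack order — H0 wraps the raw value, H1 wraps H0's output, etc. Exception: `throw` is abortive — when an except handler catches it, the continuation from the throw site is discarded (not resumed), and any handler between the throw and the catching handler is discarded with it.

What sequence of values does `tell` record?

Evaluation trace:
tell(9) @ H2 ⇒ log+=9
tell(0) @ H2 ⇒ log+=0
throw(2) @ H1 caught ⇒ 18
H2 returns (18, (9, 0))
= (18, (9, 0))

Answer: (9, 0)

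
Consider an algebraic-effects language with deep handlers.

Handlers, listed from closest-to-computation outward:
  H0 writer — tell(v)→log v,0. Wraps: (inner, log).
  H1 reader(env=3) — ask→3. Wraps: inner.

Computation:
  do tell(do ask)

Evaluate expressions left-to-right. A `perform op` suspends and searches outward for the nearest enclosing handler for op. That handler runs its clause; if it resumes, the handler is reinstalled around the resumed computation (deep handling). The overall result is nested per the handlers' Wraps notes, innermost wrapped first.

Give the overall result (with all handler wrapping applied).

Step-by-step:
ask @ H1 ⇒ 3
tell(3) @ H0 ⇒ log+=3
H0 returns (0, (3))
H1 returns (0, (3))
= (0, (3))

Answer: (0, (3))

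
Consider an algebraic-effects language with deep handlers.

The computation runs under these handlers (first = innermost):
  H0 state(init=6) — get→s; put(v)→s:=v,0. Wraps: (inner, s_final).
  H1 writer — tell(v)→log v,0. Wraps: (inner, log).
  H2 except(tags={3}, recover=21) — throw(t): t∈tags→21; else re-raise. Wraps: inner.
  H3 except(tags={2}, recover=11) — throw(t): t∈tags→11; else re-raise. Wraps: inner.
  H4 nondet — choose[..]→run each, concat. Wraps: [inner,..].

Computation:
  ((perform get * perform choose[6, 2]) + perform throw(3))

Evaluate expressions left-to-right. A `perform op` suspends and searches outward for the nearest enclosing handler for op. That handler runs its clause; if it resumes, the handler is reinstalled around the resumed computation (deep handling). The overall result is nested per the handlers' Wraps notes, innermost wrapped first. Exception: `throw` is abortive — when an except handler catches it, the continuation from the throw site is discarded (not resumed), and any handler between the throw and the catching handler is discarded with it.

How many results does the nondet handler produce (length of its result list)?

Answer: 2

Evaluation trace:
get @ H0 ⇒ 6
choose[6, 2] @ H4
  branch[0] choose=6:
    throw(3) @ H2 caught ⇒ 21
    H3 returns 21
    H4 returns [21]
  branch[1] choose=2:
    throw(3) @ H2 caught ⇒ 21
    H3 returns 21
    H4 returns [21]
= [21, 21]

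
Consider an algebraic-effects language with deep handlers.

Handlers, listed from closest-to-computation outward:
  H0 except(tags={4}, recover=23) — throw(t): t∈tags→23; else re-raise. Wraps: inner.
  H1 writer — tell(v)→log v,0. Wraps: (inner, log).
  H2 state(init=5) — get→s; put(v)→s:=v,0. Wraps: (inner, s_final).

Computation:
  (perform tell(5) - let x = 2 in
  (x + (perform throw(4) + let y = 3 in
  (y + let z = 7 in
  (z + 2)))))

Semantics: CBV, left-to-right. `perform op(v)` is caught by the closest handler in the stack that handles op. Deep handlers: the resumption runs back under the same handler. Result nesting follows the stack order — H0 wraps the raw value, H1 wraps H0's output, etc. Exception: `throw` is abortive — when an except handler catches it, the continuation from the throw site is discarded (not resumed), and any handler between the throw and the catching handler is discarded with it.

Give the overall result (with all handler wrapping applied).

Working:
tell(5) @ H1 ⇒ log+=5
throw(4) @ H0 caught ⇒ 23
H1 returns (23, (5))
H2 returns ((23, (5)), 5)
= ((23, (5)), 5)

Answer: ((23, (5)), 5)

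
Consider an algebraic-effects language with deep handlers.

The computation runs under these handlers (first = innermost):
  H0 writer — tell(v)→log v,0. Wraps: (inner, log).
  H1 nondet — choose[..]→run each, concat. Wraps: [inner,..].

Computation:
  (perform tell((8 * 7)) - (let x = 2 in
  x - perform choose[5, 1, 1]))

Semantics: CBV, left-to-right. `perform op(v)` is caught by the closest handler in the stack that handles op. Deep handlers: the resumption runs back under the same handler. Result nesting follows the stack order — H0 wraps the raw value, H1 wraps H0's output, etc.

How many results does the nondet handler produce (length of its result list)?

Working:
tell(56) @ H0 ⇒ log+=56
choose[5, 1, 1] @ H1
  branch[0] choose=5:
    H0 returns (3, (56))
    H1 returns [(3, (56))]
  branch[1] choose=1:
    H0 returns (-1, (56))
    H1 returns [(-1, (56))]
  branch[2] choose=1:
    H0 returns (-1, (56))
    H1 returns [(-1, (56))]
= [(3, (56)), (-1, (56)), (-1, (56))]

Answer: 3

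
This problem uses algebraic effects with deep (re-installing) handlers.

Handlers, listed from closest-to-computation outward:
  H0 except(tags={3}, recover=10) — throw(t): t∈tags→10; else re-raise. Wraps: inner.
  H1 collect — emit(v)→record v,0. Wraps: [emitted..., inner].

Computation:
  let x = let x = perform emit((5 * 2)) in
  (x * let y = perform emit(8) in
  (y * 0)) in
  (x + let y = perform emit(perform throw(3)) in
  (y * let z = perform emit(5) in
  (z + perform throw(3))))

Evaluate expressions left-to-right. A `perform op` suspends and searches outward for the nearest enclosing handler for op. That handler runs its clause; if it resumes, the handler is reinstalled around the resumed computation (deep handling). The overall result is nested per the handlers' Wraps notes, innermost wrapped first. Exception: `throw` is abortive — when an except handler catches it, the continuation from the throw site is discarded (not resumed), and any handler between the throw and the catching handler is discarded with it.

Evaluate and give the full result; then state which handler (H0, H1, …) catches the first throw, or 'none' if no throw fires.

Working:
emit(10) @ H1 ⇒ out+=10
emit(8) @ H1 ⇒ out+=8
throw(3) @ H0 caught ⇒ 10
H1 returns [10, 8, 10]
= [10, 8, 10]

Answer: [10, 8, 10] ; first throw caught by: H0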